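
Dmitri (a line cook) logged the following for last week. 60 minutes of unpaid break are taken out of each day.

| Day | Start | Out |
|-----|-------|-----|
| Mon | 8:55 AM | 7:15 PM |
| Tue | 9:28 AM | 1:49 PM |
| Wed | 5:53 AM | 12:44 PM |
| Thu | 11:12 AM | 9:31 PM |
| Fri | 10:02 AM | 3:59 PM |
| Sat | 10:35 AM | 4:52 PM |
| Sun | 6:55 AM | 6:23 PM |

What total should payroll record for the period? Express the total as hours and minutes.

48 h 33 min

Mon: 8:55 AM–7:15 PM = 10 h 20 min; less 60 min break → 9 h 20 min
Tue: 9:28 AM–1:49 PM = 4 h 21 min; less 60 min break → 3 h 21 min
Wed: 5:53 AM–12:44 PM = 6 h 51 min; less 60 min break → 5 h 51 min
Thu: 11:12 AM–9:31 PM = 10 h 19 min; less 60 min break → 9 h 19 min
Fri: 10:02 AM–3:59 PM = 5 h 57 min; less 60 min break → 4 h 57 min
Sat: 10:35 AM–4:52 PM = 6 h 17 min; less 60 min break → 5 h 17 min
Sun: 6:55 AM–6:23 PM = 11 h 28 min; less 60 min break → 10 h 28 min
Total: 9 h 20 min + 3 h 21 min + 5 h 51 min + 9 h 19 min + 4 h 57 min + 5 h 17 min + 10 h 28 min = 48 h 33 min.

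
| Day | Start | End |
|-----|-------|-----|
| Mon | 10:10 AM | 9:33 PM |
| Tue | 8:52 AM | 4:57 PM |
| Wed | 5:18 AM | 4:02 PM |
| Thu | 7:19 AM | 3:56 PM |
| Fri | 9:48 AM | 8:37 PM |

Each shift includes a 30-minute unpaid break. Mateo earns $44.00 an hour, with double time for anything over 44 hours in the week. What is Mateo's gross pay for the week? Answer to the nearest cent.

Mon: 10:10 AM–9:33 PM = 11 h 23 min; less 30 min break → 10 h 53 min
Tue: 8:52 AM–4:57 PM = 8 h 5 min; less 30 min break → 7 h 35 min
Wed: 5:18 AM–4:02 PM = 10 h 44 min; less 30 min break → 10 h 14 min
Thu: 7:19 AM–3:56 PM = 8 h 37 min; less 30 min break → 8 h 7 min
Fri: 9:48 AM–8:37 PM = 10 h 49 min; less 30 min break → 10 h 19 min
Total worked: 47 h 8 min = 2828 min.
Regular 44 h 0 min = 2640 min at $44.00/h; overtime 3 h 8 min = 188 min at $88.00/h.
Pay = (2640 × $44.00 + 188 × $88.00) ÷ 60 = $2211.73.

$2211.73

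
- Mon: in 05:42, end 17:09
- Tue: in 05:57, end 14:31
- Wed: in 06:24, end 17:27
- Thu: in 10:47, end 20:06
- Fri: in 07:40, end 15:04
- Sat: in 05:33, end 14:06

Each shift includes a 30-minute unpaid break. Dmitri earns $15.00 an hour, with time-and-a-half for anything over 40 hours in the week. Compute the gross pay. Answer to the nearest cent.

$900.00

Mon: 05:42–17:09 = 11 h 27 min; less 30 min break → 10 h 57 min
Tue: 05:57–14:31 = 8 h 34 min; less 30 min break → 8 h 4 min
Wed: 06:24–17:27 = 11 h 3 min; less 30 min break → 10 h 33 min
Thu: 10:47–20:06 = 9 h 19 min; less 30 min break → 8 h 49 min
Fri: 07:40–15:04 = 7 h 24 min; less 30 min break → 6 h 54 min
Sat: 05:33–14:06 = 8 h 33 min; less 30 min break → 8 h 3 min
Total worked: 53 h 20 min = 3200 min.
Regular 40 h 0 min = 2400 min at $15.00/h; overtime 13 h 20 min = 800 min at $22.50/h.
Pay = (2400 × $15.00 + 800 × $22.50) ÷ 60 = $900.00.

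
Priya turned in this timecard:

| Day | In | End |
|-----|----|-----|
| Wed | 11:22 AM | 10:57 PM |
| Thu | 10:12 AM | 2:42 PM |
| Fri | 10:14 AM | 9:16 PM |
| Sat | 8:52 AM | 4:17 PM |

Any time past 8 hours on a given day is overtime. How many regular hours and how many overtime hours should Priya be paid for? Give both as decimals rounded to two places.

Wed: 11:22 AM–10:57 PM = 11 h 35 min
Thu: 10:12 AM–2:42 PM = 4 h 30 min
Fri: 10:14 AM–9:16 PM = 11 h 2 min
Sat: 8:52 AM–4:17 PM = 7 h 25 min
Wed reg 8 h 0 min / OT 3 h 35 min; Thu reg 4 h 30 min / OT 0 h 0 min; Fri reg 8 h 0 min / OT 3 h 2 min; Sat reg 7 h 25 min / OT 0 h 0 min.
Totals: regular 27 h 55 min, overtime 6 h 37 min.

Regular 27.92 hours, overtime 6.62 hours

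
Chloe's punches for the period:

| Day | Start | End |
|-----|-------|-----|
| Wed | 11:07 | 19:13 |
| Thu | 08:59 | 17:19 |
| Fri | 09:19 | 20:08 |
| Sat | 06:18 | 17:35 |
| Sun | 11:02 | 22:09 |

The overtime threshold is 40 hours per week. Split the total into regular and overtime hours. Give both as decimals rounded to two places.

Wed: 11:07–19:13 = 8 h 6 min
Thu: 08:59–17:19 = 8 h 20 min
Fri: 09:19–20:08 = 10 h 49 min
Sat: 06:18–17:35 = 11 h 17 min
Sun: 11:02–22:09 = 11 h 7 min
Total worked: 49 h 39 min = 49.65 h.
Threshold 40 h → overtime 9 h 39 min, regular 40 h 0 min.

Regular 40.00 hours, overtime 9.65 hours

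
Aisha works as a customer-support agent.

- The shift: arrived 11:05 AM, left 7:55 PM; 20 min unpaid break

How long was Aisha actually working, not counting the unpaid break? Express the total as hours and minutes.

The shift: 11:05 AM–7:55 PM = 8 h 50 min; less 20 min break → 8 h 30 min

8 h 30 min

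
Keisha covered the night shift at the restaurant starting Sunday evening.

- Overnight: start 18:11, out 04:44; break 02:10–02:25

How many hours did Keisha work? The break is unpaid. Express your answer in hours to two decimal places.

10.30 hours

Overnight: 18:11 → midnight = 5 h 49 min; midnight → 04:44 = 4 h 44 min; span 10 h 33 min; less 15 min break → 10 h 18 min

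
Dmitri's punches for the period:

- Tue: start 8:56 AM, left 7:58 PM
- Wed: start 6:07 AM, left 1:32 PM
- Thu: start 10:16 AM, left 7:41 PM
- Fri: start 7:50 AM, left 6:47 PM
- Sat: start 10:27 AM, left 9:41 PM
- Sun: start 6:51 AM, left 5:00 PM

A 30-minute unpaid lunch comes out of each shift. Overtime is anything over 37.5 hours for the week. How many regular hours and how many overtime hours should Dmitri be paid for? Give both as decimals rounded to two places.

Regular 37.50 hours, overtime 19.70 hours

Tue: 8:56 AM–7:58 PM = 11 h 2 min; less 30 min break → 10 h 32 min
Wed: 6:07 AM–1:32 PM = 7 h 25 min; less 30 min break → 6 h 55 min
Thu: 10:16 AM–7:41 PM = 9 h 25 min; less 30 min break → 8 h 55 min
Fri: 7:50 AM–6:47 PM = 10 h 57 min; less 30 min break → 10 h 27 min
Sat: 10:27 AM–9:41 PM = 11 h 14 min; less 30 min break → 10 h 44 min
Sun: 6:51 AM–5:00 PM = 10 h 9 min; less 30 min break → 9 h 39 min
Total worked: 57 h 12 min = 57.20 h.
Threshold 37.5 h → overtime 19 h 42 min, regular 37 h 30 min.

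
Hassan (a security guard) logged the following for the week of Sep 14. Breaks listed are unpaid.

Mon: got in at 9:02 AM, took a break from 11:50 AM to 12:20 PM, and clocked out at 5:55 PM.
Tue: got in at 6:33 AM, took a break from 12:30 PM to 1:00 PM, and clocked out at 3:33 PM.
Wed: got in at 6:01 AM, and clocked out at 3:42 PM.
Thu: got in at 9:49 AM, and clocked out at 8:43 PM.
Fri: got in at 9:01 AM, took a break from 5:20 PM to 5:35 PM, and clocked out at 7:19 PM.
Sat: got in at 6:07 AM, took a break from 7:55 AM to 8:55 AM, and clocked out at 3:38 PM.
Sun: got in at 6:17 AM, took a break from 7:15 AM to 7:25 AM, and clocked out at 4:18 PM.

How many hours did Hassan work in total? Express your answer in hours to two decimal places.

65.88 hours

Mon: 9:02 AM–5:55 PM = 8 h 53 min; less 30 min break → 8 h 23 min
Tue: 6:33 AM–3:33 PM = 9 h 0 min; less 30 min break → 8 h 30 min
Wed: 6:01 AM–3:42 PM = 9 h 41 min
Thu: 9:49 AM–8:43 PM = 10 h 54 min
Fri: 9:01 AM–7:19 PM = 10 h 18 min; less 15 min break → 10 h 3 min
Sat: 6:07 AM–3:38 PM = 9 h 31 min; less 60 min break → 8 h 31 min
Sun: 6:17 AM–4:18 PM = 10 h 1 min; less 10 min break → 9 h 51 min
Total: 8 h 23 min + 8 h 30 min + 9 h 41 min + 10 h 54 min + 10 h 3 min + 8 h 31 min + 9 h 51 min = 65 h 53 min.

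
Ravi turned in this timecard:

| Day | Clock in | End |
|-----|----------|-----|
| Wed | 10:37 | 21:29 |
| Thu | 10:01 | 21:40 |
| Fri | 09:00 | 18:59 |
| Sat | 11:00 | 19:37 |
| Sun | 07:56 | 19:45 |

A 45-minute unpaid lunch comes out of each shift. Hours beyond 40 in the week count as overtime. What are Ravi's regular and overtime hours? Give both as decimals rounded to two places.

Wed: 10:37–21:29 = 10 h 52 min; less 45 min break → 10 h 7 min
Thu: 10:01–21:40 = 11 h 39 min; less 45 min break → 10 h 54 min
Fri: 09:00–18:59 = 9 h 59 min; less 45 min break → 9 h 14 min
Sat: 11:00–19:37 = 8 h 37 min; less 45 min break → 7 h 52 min
Sun: 07:56–19:45 = 11 h 49 min; less 45 min break → 11 h 4 min
Total worked: 49 h 11 min = 49.18 h.
Threshold 40 h → overtime 9 h 11 min, regular 40 h 0 min.

Regular 40.00 hours, overtime 9.18 hours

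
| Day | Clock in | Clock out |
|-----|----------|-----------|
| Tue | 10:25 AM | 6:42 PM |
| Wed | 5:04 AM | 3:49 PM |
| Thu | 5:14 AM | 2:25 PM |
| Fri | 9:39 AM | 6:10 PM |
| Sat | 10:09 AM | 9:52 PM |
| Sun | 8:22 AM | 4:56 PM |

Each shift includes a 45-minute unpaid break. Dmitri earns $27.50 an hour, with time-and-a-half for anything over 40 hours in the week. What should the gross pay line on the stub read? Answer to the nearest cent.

$1616.31

Tue: 10:25 AM–6:42 PM = 8 h 17 min; less 45 min break → 7 h 32 min
Wed: 5:04 AM–3:49 PM = 10 h 45 min; less 45 min break → 10 h 0 min
Thu: 5:14 AM–2:25 PM = 9 h 11 min; less 45 min break → 8 h 26 min
Fri: 9:39 AM–6:10 PM = 8 h 31 min; less 45 min break → 7 h 46 min
Sat: 10:09 AM–9:52 PM = 11 h 43 min; less 45 min break → 10 h 58 min
Sun: 8:22 AM–4:56 PM = 8 h 34 min; less 45 min break → 7 h 49 min
Total worked: 52 h 31 min = 3151 min.
Regular 40 h 0 min = 2400 min at $27.50/h; overtime 12 h 31 min = 751 min at $41.25/h.
Pay = (2400 × $27.50 + 751 × $41.25) ÷ 60 = $1616.31.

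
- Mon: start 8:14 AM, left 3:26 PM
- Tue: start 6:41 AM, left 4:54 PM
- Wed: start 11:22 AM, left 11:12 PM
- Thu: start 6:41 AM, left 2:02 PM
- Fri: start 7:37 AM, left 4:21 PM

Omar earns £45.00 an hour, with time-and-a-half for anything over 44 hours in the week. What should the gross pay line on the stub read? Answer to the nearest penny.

Mon: 8:14 AM–3:26 PM = 7 h 12 min
Tue: 6:41 AM–4:54 PM = 10 h 13 min
Wed: 11:22 AM–11:12 PM = 11 h 50 min
Thu: 6:41 AM–2:02 PM = 7 h 21 min
Fri: 7:37 AM–4:21 PM = 8 h 44 min
Total worked: 45 h 20 min = 2720 min.
Regular 44 h 0 min = 2640 min at £45.00/h; overtime 1 h 20 min = 80 min at £67.50/h.
Pay = (2640 × £45.00 + 80 × £67.50) ÷ 60 = £2070.00.

£2070.00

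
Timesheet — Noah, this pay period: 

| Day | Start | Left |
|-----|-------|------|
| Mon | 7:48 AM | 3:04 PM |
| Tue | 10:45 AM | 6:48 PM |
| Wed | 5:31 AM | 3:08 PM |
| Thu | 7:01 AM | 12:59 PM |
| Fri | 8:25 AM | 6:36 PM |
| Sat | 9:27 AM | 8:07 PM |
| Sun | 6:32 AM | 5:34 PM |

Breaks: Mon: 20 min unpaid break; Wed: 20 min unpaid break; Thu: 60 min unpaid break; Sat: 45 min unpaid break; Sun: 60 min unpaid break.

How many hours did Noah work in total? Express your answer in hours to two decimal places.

59.37 hours

Mon: 7:48 AM–3:04 PM = 7 h 16 min; less 20 min break → 6 h 56 min
Tue: 10:45 AM–6:48 PM = 8 h 3 min
Wed: 5:31 AM–3:08 PM = 9 h 37 min; less 20 min break → 9 h 17 min
Thu: 7:01 AM–12:59 PM = 5 h 58 min; less 60 min break → 4 h 58 min
Fri: 8:25 AM–6:36 PM = 10 h 11 min
Sat: 9:27 AM–8:07 PM = 10 h 40 min; less 45 min break → 9 h 55 min
Sun: 6:32 AM–5:34 PM = 11 h 2 min; less 60 min break → 10 h 2 min
Total: 6 h 56 min + 8 h 3 min + 9 h 17 min + 4 h 58 min + 10 h 11 min + 9 h 55 min + 10 h 2 min = 59 h 22 min.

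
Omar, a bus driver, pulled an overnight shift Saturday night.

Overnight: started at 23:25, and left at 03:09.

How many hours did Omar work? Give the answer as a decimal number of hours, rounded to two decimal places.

3.73 hours

Overnight: 23:25 → midnight = 0 h 35 min; midnight → 03:09 = 3 h 9 min; span 3 h 44 min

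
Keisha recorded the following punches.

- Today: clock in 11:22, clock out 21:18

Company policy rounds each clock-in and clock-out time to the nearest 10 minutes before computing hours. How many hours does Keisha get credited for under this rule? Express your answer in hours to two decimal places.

Today: in 11:22→11:20, out 21:18→21:20; 10 h 0 min

10.00 hours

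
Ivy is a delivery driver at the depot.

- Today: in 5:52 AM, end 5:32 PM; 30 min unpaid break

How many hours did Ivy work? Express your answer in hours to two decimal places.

Today: 5:52 AM–5:32 PM = 11 h 40 min; less 30 min break → 11 h 10 min

11.17 hours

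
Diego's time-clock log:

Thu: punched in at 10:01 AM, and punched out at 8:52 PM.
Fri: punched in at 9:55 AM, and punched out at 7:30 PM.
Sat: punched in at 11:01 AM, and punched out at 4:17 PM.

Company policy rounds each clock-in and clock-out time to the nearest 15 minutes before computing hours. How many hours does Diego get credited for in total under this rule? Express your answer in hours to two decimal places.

25.50 hours

Thu: in 10:01 AM→10:00 AM, out 8:52 PM→8:45 PM; 10 h 45 min
Fri: in 9:55 AM→10:00 AM, out 7:30 PM→7:30 PM; 9 h 30 min
Sat: in 11:01 AM→11:00 AM, out 4:17 PM→4:15 PM; 5 h 15 min
Total credited: 25 h 30 min.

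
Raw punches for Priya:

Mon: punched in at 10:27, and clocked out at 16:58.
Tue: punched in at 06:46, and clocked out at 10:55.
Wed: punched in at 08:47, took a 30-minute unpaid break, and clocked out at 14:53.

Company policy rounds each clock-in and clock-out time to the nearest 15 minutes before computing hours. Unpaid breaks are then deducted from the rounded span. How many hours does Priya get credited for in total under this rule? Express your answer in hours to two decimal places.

Mon: in 10:27→10:30, out 16:58→17:00; 6 h 30 min
Tue: in 06:46→06:45, out 10:55→11:00; 4 h 15 min
Wed: in 08:47→08:45, out 14:53→15:00; 6 h 15 min − 30 min = 5 h 45 min
Total credited: 16 h 30 min.

16.50 hours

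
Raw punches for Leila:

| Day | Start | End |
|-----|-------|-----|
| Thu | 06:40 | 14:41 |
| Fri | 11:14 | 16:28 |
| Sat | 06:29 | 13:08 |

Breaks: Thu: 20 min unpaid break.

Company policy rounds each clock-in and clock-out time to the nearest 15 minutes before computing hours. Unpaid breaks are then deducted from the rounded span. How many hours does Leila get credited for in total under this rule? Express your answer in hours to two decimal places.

19.67 hours

Thu: in 06:40→06:45, out 14:41→14:45; 8 h 0 min − 20 min = 7 h 40 min
Fri: in 11:14→11:15, out 16:28→16:30; 5 h 15 min
Sat: in 06:29→06:30, out 13:08→13:15; 6 h 45 min
Total credited: 19 h 40 min.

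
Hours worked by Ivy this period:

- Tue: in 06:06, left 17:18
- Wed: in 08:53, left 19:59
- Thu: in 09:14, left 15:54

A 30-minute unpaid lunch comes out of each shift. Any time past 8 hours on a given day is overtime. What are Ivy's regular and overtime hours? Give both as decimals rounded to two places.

Tue: 06:06–17:18 = 11 h 12 min; less 30 min break → 10 h 42 min
Wed: 08:53–19:59 = 11 h 6 min; less 30 min break → 10 h 36 min
Thu: 09:14–15:54 = 6 h 40 min; less 30 min break → 6 h 10 min
Tue reg 8 h 0 min / OT 2 h 42 min; Wed reg 8 h 0 min / OT 2 h 36 min; Thu reg 6 h 10 min / OT 0 h 0 min.
Totals: regular 22 h 10 min, overtime 5 h 18 min.

Regular 22.17 hours, overtime 5.30 hours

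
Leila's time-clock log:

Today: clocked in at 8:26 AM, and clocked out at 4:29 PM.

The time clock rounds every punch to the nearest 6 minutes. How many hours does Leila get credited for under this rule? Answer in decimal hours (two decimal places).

Today: in 8:26 AM→8:24 AM, out 4:29 PM→4:30 PM; 8 h 6 min

8.10 hours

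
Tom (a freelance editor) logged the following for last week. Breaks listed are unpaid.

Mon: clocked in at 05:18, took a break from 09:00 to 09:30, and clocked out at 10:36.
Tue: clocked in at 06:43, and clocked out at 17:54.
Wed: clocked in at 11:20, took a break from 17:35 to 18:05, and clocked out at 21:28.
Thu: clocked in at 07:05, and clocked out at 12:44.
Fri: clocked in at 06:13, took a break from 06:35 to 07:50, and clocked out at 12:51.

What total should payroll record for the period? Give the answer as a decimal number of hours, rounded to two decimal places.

36.65 hours

Mon: 05:18–10:36 = 5 h 18 min; less 30 min break → 4 h 48 min
Tue: 06:43–17:54 = 11 h 11 min
Wed: 11:20–21:28 = 10 h 8 min; less 30 min break → 9 h 38 min
Thu: 07:05–12:44 = 5 h 39 min
Fri: 06:13–12:51 = 6 h 38 min; less 75 min break → 5 h 23 min
Total: 4 h 48 min + 11 h 11 min + 9 h 38 min + 5 h 39 min + 5 h 23 min = 36 h 39 min.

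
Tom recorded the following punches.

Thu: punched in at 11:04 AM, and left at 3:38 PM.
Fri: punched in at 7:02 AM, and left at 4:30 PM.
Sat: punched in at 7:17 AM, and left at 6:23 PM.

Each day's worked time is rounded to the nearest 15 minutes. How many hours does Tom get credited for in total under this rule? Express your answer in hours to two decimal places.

Thu: 11:04 AM–3:38 PM = 4 h 34 min → rounds to 4 h 30 min
Fri: 7:02 AM–4:30 PM = 9 h 28 min → rounds to 9 h 30 min
Sat: 7:17 AM–6:23 PM = 11 h 6 min → rounds to 11 h 0 min
Total credited: 25 h 0 min.

25.00 hours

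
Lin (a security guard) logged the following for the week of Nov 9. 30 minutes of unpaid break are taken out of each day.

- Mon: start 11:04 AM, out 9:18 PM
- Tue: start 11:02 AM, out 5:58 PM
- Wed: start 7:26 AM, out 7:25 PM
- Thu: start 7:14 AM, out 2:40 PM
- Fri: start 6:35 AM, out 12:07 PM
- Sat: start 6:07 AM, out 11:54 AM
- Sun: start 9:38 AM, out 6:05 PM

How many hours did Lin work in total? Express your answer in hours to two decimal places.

Mon: 11:04 AM–9:18 PM = 10 h 14 min; less 30 min break → 9 h 44 min
Tue: 11:02 AM–5:58 PM = 6 h 56 min; less 30 min break → 6 h 26 min
Wed: 7:26 AM–7:25 PM = 11 h 59 min; less 30 min break → 11 h 29 min
Thu: 7:14 AM–2:40 PM = 7 h 26 min; less 30 min break → 6 h 56 min
Fri: 6:35 AM–12:07 PM = 5 h 32 min; less 30 min break → 5 h 2 min
Sat: 6:07 AM–11:54 AM = 5 h 47 min; less 30 min break → 5 h 17 min
Sun: 9:38 AM–6:05 PM = 8 h 27 min; less 30 min break → 7 h 57 min
Total: 9 h 44 min + 6 h 26 min + 11 h 29 min + 6 h 56 min + 5 h 2 min + 5 h 17 min + 7 h 57 min = 52 h 51 min.

52.85 hours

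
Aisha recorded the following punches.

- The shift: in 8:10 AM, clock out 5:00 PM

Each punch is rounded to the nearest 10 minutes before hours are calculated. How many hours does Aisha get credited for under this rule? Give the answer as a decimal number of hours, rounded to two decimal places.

The shift: in 8:10 AM→8:10 AM, out 5:00 PM→5:00 PM; 8 h 50 min

8.83 hours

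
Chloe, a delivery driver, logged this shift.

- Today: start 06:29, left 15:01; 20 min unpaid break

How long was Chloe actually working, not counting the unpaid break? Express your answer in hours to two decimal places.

8.20 hours

Today: 06:29–15:01 = 8 h 32 min; less 20 min break → 8 h 12 min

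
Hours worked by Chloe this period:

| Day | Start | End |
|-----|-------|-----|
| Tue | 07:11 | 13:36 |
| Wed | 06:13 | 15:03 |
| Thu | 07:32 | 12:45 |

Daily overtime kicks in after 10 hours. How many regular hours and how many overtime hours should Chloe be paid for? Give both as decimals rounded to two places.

Regular 20.47 hours, overtime 0.00 hours

Tue: 07:11–13:36 = 6 h 25 min
Wed: 06:13–15:03 = 8 h 50 min
Thu: 07:32–12:45 = 5 h 13 min
Tue reg 6 h 25 min / OT 0 h 0 min; Wed reg 8 h 50 min / OT 0 h 0 min; Thu reg 5 h 13 min / OT 0 h 0 min.
Totals: regular 20 h 28 min, overtime 0 h 0 min.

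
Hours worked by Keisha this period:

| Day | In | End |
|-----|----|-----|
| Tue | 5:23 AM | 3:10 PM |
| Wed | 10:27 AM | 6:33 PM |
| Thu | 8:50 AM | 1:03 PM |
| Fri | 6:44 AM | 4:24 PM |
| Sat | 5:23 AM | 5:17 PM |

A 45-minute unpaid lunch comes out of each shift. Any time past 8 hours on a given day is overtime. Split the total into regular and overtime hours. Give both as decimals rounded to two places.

Tue: 5:23 AM–3:10 PM = 9 h 47 min; less 45 min break → 9 h 2 min
Wed: 10:27 AM–6:33 PM = 8 h 6 min; less 45 min break → 7 h 21 min
Thu: 8:50 AM–1:03 PM = 4 h 13 min; less 45 min break → 3 h 28 min
Fri: 6:44 AM–4:24 PM = 9 h 40 min; less 45 min break → 8 h 55 min
Sat: 5:23 AM–5:17 PM = 11 h 54 min; less 45 min break → 11 h 9 min
Tue reg 8 h 0 min / OT 1 h 2 min; Wed reg 7 h 21 min / OT 0 h 0 min; Thu reg 3 h 28 min / OT 0 h 0 min; Fri reg 8 h 0 min / OT 0 h 55 min; Sat reg 8 h 0 min / OT 3 h 9 min.
Totals: regular 34 h 49 min, overtime 5 h 6 min.

Regular 34.82 hours, overtime 5.10 hours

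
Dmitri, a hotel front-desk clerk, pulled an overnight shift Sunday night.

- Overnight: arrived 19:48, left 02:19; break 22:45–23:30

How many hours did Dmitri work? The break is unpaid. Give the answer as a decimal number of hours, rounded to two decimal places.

5.77 hours

Overnight: 19:48 → midnight = 4 h 12 min; midnight → 02:19 = 2 h 19 min; span 6 h 31 min; less 45 min break → 5 h 46 min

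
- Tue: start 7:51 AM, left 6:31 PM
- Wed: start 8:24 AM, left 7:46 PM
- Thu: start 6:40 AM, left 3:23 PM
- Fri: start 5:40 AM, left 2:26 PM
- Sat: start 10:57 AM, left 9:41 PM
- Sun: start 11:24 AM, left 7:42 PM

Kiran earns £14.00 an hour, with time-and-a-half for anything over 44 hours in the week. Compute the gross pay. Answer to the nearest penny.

Tue: 7:51 AM–6:31 PM = 10 h 40 min
Wed: 8:24 AM–7:46 PM = 11 h 22 min
Thu: 6:40 AM–3:23 PM = 8 h 43 min
Fri: 5:40 AM–2:26 PM = 8 h 46 min
Sat: 10:57 AM–9:41 PM = 10 h 44 min
Sun: 11:24 AM–7:42 PM = 8 h 18 min
Total worked: 58 h 33 min = 3513 min.
Regular 44 h 0 min = 2640 min at £14.00/h; overtime 14 h 33 min = 873 min at £21.00/h.
Pay = (2640 × £14.00 + 873 × £21.00) ÷ 60 = £921.55.

£921.55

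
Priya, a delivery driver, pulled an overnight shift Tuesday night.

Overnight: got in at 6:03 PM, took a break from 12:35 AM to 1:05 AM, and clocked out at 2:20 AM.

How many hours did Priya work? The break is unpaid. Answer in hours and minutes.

7 h 47 min

Overnight: 6:03 PM → midnight = 5 h 57 min; midnight → 2:20 AM = 2 h 20 min; span 8 h 17 min; less 30 min break → 7 h 47 min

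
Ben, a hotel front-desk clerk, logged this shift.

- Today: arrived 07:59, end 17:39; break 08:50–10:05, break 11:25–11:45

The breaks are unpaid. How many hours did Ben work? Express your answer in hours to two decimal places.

Today: 07:59–17:39 = 9 h 40 min; less 95 min break → 8 h 5 min

8.08 hours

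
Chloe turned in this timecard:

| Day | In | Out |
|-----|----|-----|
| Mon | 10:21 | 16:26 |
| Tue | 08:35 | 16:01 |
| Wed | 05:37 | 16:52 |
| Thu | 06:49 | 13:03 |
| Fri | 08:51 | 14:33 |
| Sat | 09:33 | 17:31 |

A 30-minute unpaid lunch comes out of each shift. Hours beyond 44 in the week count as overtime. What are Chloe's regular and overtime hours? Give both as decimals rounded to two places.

Regular 41.67 hours, overtime 0.00 hours

Mon: 10:21–16:26 = 6 h 5 min; less 30 min break → 5 h 35 min
Tue: 08:35–16:01 = 7 h 26 min; less 30 min break → 6 h 56 min
Wed: 05:37–16:52 = 11 h 15 min; less 30 min break → 10 h 45 min
Thu: 06:49–13:03 = 6 h 14 min; less 30 min break → 5 h 44 min
Fri: 08:51–14:33 = 5 h 42 min; less 30 min break → 5 h 12 min
Sat: 09:33–17:31 = 7 h 58 min; less 30 min break → 7 h 28 min
Total worked: 41 h 40 min = 41.67 h.
Threshold 44 h → overtime 0 h 0 min, regular 41 h 40 min.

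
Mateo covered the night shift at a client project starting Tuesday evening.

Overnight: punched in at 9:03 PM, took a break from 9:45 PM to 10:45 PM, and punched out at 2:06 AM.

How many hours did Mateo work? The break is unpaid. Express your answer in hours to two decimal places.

Overnight: 9:03 PM → midnight = 2 h 57 min; midnight → 2:06 AM = 2 h 6 min; span 5 h 3 min; less 60 min break → 4 h 3 min

4.05 hours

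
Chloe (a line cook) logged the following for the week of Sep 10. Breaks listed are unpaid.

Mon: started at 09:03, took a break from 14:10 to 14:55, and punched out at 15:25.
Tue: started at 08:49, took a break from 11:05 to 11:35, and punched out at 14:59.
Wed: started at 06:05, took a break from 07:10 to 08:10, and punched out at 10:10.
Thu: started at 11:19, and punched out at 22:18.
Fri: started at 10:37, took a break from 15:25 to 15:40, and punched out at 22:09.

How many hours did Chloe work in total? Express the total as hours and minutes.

Mon: 09:03–15:25 = 6 h 22 min; less 45 min break → 5 h 37 min
Tue: 08:49–14:59 = 6 h 10 min; less 30 min break → 5 h 40 min
Wed: 06:05–10:10 = 4 h 5 min; less 60 min break → 3 h 5 min
Thu: 11:19–22:18 = 10 h 59 min
Fri: 10:37–22:09 = 11 h 32 min; less 15 min break → 11 h 17 min
Total: 5 h 37 min + 5 h 40 min + 3 h 5 min + 10 h 59 min + 11 h 17 min = 36 h 38 min.

36 h 38 min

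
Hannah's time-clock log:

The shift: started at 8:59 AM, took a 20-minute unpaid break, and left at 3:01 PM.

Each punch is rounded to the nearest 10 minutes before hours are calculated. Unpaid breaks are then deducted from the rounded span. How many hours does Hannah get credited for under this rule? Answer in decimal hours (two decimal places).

The shift: in 8:59 AM→9:00 AM, out 3:01 PM→3:00 PM; 6 h 0 min − 20 min = 5 h 40 min

5.67 hours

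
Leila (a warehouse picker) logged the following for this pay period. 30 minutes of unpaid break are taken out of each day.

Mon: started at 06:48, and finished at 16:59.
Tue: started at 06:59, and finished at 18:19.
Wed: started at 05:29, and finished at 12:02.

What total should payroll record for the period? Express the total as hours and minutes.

Mon: 06:48–16:59 = 10 h 11 min; less 30 min break → 9 h 41 min
Tue: 06:59–18:19 = 11 h 20 min; less 30 min break → 10 h 50 min
Wed: 05:29–12:02 = 6 h 33 min; less 30 min break → 6 h 3 min
Total: 9 h 41 min + 10 h 50 min + 6 h 3 min = 26 h 34 min.

26 h 34 min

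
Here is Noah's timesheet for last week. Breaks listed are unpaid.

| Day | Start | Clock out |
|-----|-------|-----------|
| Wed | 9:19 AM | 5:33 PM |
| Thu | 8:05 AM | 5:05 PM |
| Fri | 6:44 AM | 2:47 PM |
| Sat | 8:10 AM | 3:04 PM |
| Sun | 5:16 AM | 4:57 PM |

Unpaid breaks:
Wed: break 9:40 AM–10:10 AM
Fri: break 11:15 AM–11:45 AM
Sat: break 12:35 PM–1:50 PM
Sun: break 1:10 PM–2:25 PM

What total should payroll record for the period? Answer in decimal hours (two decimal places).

Wed: 9:19 AM–5:33 PM = 8 h 14 min; less 30 min break → 7 h 44 min
Thu: 8:05 AM–5:05 PM = 9 h 0 min
Fri: 6:44 AM–2:47 PM = 8 h 3 min; less 30 min break → 7 h 33 min
Sat: 8:10 AM–3:04 PM = 6 h 54 min; less 75 min break → 5 h 39 min
Sun: 5:16 AM–4:57 PM = 11 h 41 min; less 75 min break → 10 h 26 min
Total: 7 h 44 min + 9 h 0 min + 7 h 33 min + 5 h 39 min + 10 h 26 min = 40 h 22 min.

40.37 hours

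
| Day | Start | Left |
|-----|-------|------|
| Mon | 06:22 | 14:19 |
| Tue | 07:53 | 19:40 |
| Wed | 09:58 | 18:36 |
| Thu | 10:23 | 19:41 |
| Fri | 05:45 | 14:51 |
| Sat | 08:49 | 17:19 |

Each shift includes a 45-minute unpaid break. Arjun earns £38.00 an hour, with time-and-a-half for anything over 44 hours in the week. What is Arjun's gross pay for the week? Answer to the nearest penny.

Mon: 06:22–14:19 = 7 h 57 min; less 45 min break → 7 h 12 min
Tue: 07:53–19:40 = 11 h 47 min; less 45 min break → 11 h 2 min
Wed: 09:58–18:36 = 8 h 38 min; less 45 min break → 7 h 53 min
Thu: 10:23–19:41 = 9 h 18 min; less 45 min break → 8 h 33 min
Fri: 05:45–14:51 = 9 h 6 min; less 45 min break → 8 h 21 min
Sat: 08:49–17:19 = 8 h 30 min; less 45 min break → 7 h 45 min
Total worked: 50 h 46 min = 3046 min.
Regular 44 h 0 min = 2640 min at £38.00/h; overtime 6 h 46 min = 406 min at £57.00/h.
Pay = (2640 × £38.00 + 406 × £57.00) ÷ 60 = £2057.70.

£2057.70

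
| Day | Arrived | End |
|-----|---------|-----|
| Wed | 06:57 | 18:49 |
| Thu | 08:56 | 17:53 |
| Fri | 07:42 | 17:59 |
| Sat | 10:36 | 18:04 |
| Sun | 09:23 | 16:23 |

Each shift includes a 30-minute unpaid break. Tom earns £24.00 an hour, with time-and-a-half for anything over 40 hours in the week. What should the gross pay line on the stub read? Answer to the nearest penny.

Wed: 06:57–18:49 = 11 h 52 min; less 30 min break → 11 h 22 min
Thu: 08:56–17:53 = 8 h 57 min; less 30 min break → 8 h 27 min
Fri: 07:42–17:59 = 10 h 17 min; less 30 min break → 9 h 47 min
Sat: 10:36–18:04 = 7 h 28 min; less 30 min break → 6 h 58 min
Sun: 09:23–16:23 = 7 h 0 min; less 30 min break → 6 h 30 min
Total worked: 43 h 4 min = 2584 min.
Regular 40 h 0 min = 2400 min at £24.00/h; overtime 3 h 4 min = 184 min at £36.00/h.
Pay = (2400 × £24.00 + 184 × £36.00) ÷ 60 = £1070.40.

£1070.40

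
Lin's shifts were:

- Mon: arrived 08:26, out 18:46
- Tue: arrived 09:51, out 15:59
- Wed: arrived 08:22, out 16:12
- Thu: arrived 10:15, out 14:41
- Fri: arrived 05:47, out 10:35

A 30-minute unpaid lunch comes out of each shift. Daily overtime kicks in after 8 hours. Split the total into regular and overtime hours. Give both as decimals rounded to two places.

Mon: 08:26–18:46 = 10 h 20 min; less 30 min break → 9 h 50 min
Tue: 09:51–15:59 = 6 h 8 min; less 30 min break → 5 h 38 min
Wed: 08:22–16:12 = 7 h 50 min; less 30 min break → 7 h 20 min
Thu: 10:15–14:41 = 4 h 26 min; less 30 min break → 3 h 56 min
Fri: 05:47–10:35 = 4 h 48 min; less 30 min break → 4 h 18 min
Mon reg 8 h 0 min / OT 1 h 50 min; Tue reg 5 h 38 min / OT 0 h 0 min; Wed reg 7 h 20 min / OT 0 h 0 min; Thu reg 3 h 56 min / OT 0 h 0 min; Fri reg 4 h 18 min / OT 0 h 0 min.
Totals: regular 29 h 12 min, overtime 1 h 50 min.

Regular 29.20 hours, overtime 1.83 hours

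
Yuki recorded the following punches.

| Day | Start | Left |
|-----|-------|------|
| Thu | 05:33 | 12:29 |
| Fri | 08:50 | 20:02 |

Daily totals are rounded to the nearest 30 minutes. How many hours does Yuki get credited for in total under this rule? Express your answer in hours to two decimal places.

18.00 hours

Thu: 05:33–12:29 = 6 h 56 min → rounds to 7 h 0 min
Fri: 08:50–20:02 = 11 h 12 min → rounds to 11 h 0 min
Total credited: 18 h 0 min.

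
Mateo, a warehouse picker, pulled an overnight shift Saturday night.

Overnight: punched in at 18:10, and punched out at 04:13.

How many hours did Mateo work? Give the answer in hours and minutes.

10 h 3 min

Overnight: 18:10 → midnight = 5 h 50 min; midnight → 04:13 = 4 h 13 min; span 10 h 3 min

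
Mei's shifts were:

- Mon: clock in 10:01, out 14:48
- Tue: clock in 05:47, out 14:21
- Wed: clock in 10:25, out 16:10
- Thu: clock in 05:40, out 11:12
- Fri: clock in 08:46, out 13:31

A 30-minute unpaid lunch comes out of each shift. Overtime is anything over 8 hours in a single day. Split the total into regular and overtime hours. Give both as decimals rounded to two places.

Regular 26.82 hours, overtime 0.07 hours

Mon: 10:01–14:48 = 4 h 47 min; less 30 min break → 4 h 17 min
Tue: 05:47–14:21 = 8 h 34 min; less 30 min break → 8 h 4 min
Wed: 10:25–16:10 = 5 h 45 min; less 30 min break → 5 h 15 min
Thu: 05:40–11:12 = 5 h 32 min; less 30 min break → 5 h 2 min
Fri: 08:46–13:31 = 4 h 45 min; less 30 min break → 4 h 15 min
Mon reg 4 h 17 min / OT 0 h 0 min; Tue reg 8 h 0 min / OT 0 h 4 min; Wed reg 5 h 15 min / OT 0 h 0 min; Thu reg 5 h 2 min / OT 0 h 0 min; Fri reg 4 h 15 min / OT 0 h 0 min.
Totals: regular 26 h 49 min, overtime 0 h 4 min.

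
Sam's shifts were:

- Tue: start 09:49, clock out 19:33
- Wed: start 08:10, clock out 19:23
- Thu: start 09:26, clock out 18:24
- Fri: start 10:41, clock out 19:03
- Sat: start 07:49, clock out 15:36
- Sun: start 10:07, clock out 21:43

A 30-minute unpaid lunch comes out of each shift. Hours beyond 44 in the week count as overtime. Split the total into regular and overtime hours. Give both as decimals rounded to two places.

Regular 44.00 hours, overtime 10.67 hours

Tue: 09:49–19:33 = 9 h 44 min; less 30 min break → 9 h 14 min
Wed: 08:10–19:23 = 11 h 13 min; less 30 min break → 10 h 43 min
Thu: 09:26–18:24 = 8 h 58 min; less 30 min break → 8 h 28 min
Fri: 10:41–19:03 = 8 h 22 min; less 30 min break → 7 h 52 min
Sat: 07:49–15:36 = 7 h 47 min; less 30 min break → 7 h 17 min
Sun: 10:07–21:43 = 11 h 36 min; less 30 min break → 11 h 6 min
Total worked: 54 h 40 min = 54.67 h.
Threshold 44 h → overtime 10 h 40 min, regular 44 h 0 min.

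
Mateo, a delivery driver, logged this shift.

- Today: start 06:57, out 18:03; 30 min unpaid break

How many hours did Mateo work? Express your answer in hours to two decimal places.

Today: 06:57–18:03 = 11 h 6 min; less 30 min break → 10 h 36 min

10.60 hours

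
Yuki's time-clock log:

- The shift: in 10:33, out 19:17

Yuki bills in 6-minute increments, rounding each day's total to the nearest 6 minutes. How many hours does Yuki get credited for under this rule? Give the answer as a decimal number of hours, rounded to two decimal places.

The shift: 10:33–19:17 = 8 h 44 min → rounds to 8 h 42 min

8.70 hours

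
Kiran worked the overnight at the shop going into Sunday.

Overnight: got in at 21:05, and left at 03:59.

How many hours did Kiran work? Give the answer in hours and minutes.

6 h 54 min

Overnight: 21:05 → midnight = 2 h 55 min; midnight → 03:59 = 3 h 59 min; span 6 h 54 min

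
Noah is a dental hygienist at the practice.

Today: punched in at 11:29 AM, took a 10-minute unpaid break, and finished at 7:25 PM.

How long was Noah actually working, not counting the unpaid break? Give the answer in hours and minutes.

7 h 46 min

Today: 11:29 AM–7:25 PM = 7 h 56 min; less 10 min break → 7 h 46 min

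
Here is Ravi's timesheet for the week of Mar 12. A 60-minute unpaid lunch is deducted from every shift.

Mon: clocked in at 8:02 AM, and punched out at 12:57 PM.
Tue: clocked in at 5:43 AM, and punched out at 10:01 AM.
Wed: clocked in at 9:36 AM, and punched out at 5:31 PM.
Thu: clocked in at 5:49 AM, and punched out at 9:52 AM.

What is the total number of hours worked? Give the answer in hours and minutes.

17 h 11 min

Mon: 8:02 AM–12:57 PM = 4 h 55 min; less 60 min break → 3 h 55 min
Tue: 5:43 AM–10:01 AM = 4 h 18 min; less 60 min break → 3 h 18 min
Wed: 9:36 AM–5:31 PM = 7 h 55 min; less 60 min break → 6 h 55 min
Thu: 5:49 AM–9:52 AM = 4 h 3 min; less 60 min break → 3 h 3 min
Total: 3 h 55 min + 3 h 18 min + 6 h 55 min + 3 h 3 min = 17 h 11 min.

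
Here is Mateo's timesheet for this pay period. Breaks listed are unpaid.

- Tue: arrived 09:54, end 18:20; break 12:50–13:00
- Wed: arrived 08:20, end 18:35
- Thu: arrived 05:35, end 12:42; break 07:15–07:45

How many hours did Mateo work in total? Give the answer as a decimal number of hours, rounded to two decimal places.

Tue: 09:54–18:20 = 8 h 26 min; less 10 min break → 8 h 16 min
Wed: 08:20–18:35 = 10 h 15 min
Thu: 05:35–12:42 = 7 h 7 min; less 30 min break → 6 h 37 min
Total: 8 h 16 min + 10 h 15 min + 6 h 37 min = 25 h 8 min.

25.13 hours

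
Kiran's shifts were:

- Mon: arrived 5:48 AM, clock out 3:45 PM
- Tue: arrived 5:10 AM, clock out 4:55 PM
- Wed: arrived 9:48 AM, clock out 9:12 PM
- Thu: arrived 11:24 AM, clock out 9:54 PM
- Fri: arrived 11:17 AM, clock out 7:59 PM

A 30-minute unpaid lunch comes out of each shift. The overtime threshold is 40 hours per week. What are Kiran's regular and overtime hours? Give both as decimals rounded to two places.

Regular 40.00 hours, overtime 9.80 hours

Mon: 5:48 AM–3:45 PM = 9 h 57 min; less 30 min break → 9 h 27 min
Tue: 5:10 AM–4:55 PM = 11 h 45 min; less 30 min break → 11 h 15 min
Wed: 9:48 AM–9:12 PM = 11 h 24 min; less 30 min break → 10 h 54 min
Thu: 11:24 AM–9:54 PM = 10 h 30 min; less 30 min break → 10 h 0 min
Fri: 11:17 AM–7:59 PM = 8 h 42 min; less 30 min break → 8 h 12 min
Total worked: 49 h 48 min = 49.80 h.
Threshold 40 h → overtime 9 h 48 min, regular 40 h 0 min.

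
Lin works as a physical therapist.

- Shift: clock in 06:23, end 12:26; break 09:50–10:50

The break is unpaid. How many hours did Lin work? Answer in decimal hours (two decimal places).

Shift: 06:23–12:26 = 6 h 3 min; less 60 min break → 5 h 3 min

5.05 hours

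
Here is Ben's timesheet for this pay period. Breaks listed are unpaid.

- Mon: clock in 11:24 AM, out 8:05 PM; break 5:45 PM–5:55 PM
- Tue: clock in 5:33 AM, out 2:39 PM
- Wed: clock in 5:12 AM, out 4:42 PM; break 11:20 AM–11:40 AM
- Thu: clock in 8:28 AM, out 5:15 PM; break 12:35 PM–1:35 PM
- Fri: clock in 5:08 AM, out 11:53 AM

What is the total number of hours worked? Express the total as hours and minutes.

Mon: 11:24 AM–8:05 PM = 8 h 41 min; less 10 min break → 8 h 31 min
Tue: 5:33 AM–2:39 PM = 9 h 6 min
Wed: 5:12 AM–4:42 PM = 11 h 30 min; less 20 min break → 11 h 10 min
Thu: 8:28 AM–5:15 PM = 8 h 47 min; less 60 min break → 7 h 47 min
Fri: 5:08 AM–11:53 AM = 6 h 45 min
Total: 8 h 31 min + 9 h 6 min + 11 h 10 min + 7 h 47 min + 6 h 45 min = 43 h 19 min.

43 h 19 min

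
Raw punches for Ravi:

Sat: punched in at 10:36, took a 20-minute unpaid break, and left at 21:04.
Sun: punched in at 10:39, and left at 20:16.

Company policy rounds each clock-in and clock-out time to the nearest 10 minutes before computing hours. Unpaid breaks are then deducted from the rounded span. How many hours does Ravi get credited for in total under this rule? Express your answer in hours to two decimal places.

19.67 hours

Sat: in 10:36→10:40, out 21:04→21:00; 10 h 20 min − 20 min = 10 h 0 min
Sun: in 10:39→10:40, out 20:16→20:20; 9 h 40 min
Total credited: 19 h 40 min.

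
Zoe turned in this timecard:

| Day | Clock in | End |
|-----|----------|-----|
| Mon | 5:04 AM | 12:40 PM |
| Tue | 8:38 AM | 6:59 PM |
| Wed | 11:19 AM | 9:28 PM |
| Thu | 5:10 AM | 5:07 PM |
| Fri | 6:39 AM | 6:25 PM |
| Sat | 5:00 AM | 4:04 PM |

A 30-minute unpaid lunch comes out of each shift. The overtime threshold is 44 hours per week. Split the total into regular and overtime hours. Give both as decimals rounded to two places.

Regular 44.00 hours, overtime 15.88 hours

Mon: 5:04 AM–12:40 PM = 7 h 36 min; less 30 min break → 7 h 6 min
Tue: 8:38 AM–6:59 PM = 10 h 21 min; less 30 min break → 9 h 51 min
Wed: 11:19 AM–9:28 PM = 10 h 9 min; less 30 min break → 9 h 39 min
Thu: 5:10 AM–5:07 PM = 11 h 57 min; less 30 min break → 11 h 27 min
Fri: 6:39 AM–6:25 PM = 11 h 46 min; less 30 min break → 11 h 16 min
Sat: 5:00 AM–4:04 PM = 11 h 4 min; less 30 min break → 10 h 34 min
Total worked: 59 h 53 min = 59.88 h.
Threshold 44 h → overtime 15 h 53 min, regular 44 h 0 min.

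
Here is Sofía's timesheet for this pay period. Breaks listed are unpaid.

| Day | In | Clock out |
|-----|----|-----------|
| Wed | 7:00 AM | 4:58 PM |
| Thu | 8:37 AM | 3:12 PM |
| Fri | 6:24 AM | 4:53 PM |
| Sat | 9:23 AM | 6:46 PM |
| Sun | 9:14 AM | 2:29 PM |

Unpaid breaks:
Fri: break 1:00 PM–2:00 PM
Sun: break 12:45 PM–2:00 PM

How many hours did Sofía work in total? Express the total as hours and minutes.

Wed: 7:00 AM–4:58 PM = 9 h 58 min
Thu: 8:37 AM–3:12 PM = 6 h 35 min
Fri: 6:24 AM–4:53 PM = 10 h 29 min; less 60 min break → 9 h 29 min
Sat: 9:23 AM–6:46 PM = 9 h 23 min
Sun: 9:14 AM–2:29 PM = 5 h 15 min; less 75 min break → 4 h 0 min
Total: 9 h 58 min + 6 h 35 min + 9 h 29 min + 9 h 23 min + 4 h 0 min = 39 h 25 min.

39 h 25 min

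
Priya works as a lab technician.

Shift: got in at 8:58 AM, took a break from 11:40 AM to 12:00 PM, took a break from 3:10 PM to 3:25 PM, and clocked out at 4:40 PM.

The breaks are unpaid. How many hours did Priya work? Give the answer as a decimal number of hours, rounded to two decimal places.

7.12 hours

Shift: 8:58 AM–4:40 PM = 7 h 42 min; less 35 min break → 7 h 7 min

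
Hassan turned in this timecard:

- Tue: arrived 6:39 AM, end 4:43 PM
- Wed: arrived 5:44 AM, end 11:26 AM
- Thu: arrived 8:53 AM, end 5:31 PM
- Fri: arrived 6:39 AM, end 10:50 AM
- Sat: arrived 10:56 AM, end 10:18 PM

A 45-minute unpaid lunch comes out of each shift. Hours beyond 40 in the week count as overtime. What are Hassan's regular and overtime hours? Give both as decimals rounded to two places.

Tue: 6:39 AM–4:43 PM = 10 h 4 min; less 45 min break → 9 h 19 min
Wed: 5:44 AM–11:26 AM = 5 h 42 min; less 45 min break → 4 h 57 min
Thu: 8:53 AM–5:31 PM = 8 h 38 min; less 45 min break → 7 h 53 min
Fri: 6:39 AM–10:50 AM = 4 h 11 min; less 45 min break → 3 h 26 min
Sat: 10:56 AM–10:18 PM = 11 h 22 min; less 45 min break → 10 h 37 min
Total worked: 36 h 12 min = 36.20 h.
Threshold 40 h → overtime 0 h 0 min, regular 36 h 12 min.

Regular 36.20 hours, overtime 0.00 hours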